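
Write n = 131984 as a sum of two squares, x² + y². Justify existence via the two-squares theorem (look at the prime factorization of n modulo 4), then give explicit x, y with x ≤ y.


Step 1: Factor n = 131984 = 2^4 · 73 · 113.
Step 2: Check the mod-4 condition on each prime factor: 2 = 2 (special); 73 ≡ 1 (mod 4), exponent 1; 113 ≡ 1 (mod 4), exponent 1.
All primes ≡ 3 (mod 4) appear to even exponent (or don't appear), so by the two-squares theorem n IS expressible as a sum of two squares.
Step 3: Build a representation. Group n = k² · m with k = 4 and m = 73 · 113 = 8249 (a product of primes ≡ 1 (mod 4)); a representation of m scales to one of n via (k·x)² + (k·y)² = k²(x² + y²). Each prime p ≡ 1 (mod 4) is itself a sum of two squares; find a² by testing p − a² for a perfect square:
  73: 73 − 1² = 72, 73 − 2² = 69, 73 − 3² = 64 = 8² ⇒ 73 = 3² + 8².
  113: 113 − 1² = 112, 113 − 2² = 109, 113 − 3² = 104, 113 − 4² = 97, 113 − 5² = 88, 113 − 6² = 77, 113 − 7² = 64 = 8² ⇒ 113 = 7² + 8².
  Combine using the Brahmagupta–Fibonacci identity (a² + b²)(c² + d²) = (ac − bd)² + (ad + bc)² = (ac + bd)² + (ad − bc)²:
  73 · 113 = 8249: from (3² + 8²)(7² + 8²), take (3·7 − 8·8, 3·8 + 8·7) = (21 − 64, 24 + 56) = (-43, 80); dropping signs (only squares matter) gives (43, 80); check 43² + 80² = 1849 + 6400 = 8249 ✓.
  Scale by k = 4: (4·43, 4·80) = (172, 320).
Step 4: Order so x ≤ y and verify: 172² + 320² = 29584 + 102400 = 131984 = n. ✓

n = 131984 = 172² + 320² (one valid representation with x ≤ y).


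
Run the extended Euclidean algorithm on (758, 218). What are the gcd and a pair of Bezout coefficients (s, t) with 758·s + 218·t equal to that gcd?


Euclidean algorithm on (758, 218) — divide until remainder is 0:
  758 = 3 · 218 + 104
  218 = 2 · 104 + 10
  104 = 10 · 10 + 4
  10 = 2 · 4 + 2
  4 = 2 · 2 + 0
gcd(758, 218) = 2.
Track Bezout coefficients alongside the remainders: start with r₀ = 758 = a·1 + b·0 (s = 1, t = 0) and r₁ = 218 = a·0 + b·1 (s = 0, t = 1); each new remainder r_{k+1} = r_{k-1} − q_k·r_k inherits s_{k+1} = s_{k-1} − q_k·s_k, t_{k+1} = t_{k-1} − q_k·t_k, so r_k = a·s_k + b·t_k at every step:
  q = 3: r = 104, s = 1 − 3·0 = 1, t = 0 − 3·1 = -3  (check: 758·1 + 218·(-3) = 104)
  q = 2: r = 10, s = 0 − 2·1 = -2, t = 1 − 2·(-3) = 7  (check: 758·(-2) + 218·7 = 10)
  q = 10: r = 4, s = 1 − 10·(-2) = 21, t = -3 − 10·7 = -73  (check: 758·21 + 218·(-73) = 4)
  q = 2: r = 2, s = -2 − 2·21 = -44, t = 7 − 2·(-73) = 153  (check: 758·(-44) + 218·153 = 2)
The row with r = 2 (the gcd) gives the Bezout coefficients s = -44, t = 153.
Result: 758 · (-44) + 218 · (153) = 2.

gcd(758, 218) = 2; s = -44, t = 153 (check: 758·(-44) + 218·153 = 2).


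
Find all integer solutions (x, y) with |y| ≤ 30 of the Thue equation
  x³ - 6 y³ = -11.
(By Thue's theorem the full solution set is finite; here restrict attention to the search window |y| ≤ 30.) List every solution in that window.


The equation is x³ - 6y³ = -11. For fixed y, x³ = 6·y³ − 11, so a solution requires the RHS to be a perfect cube.
Strategy: iterate y from -30 to 30, compute RHS = 6·y³ − 11, and check whether it is a (positive or negative) perfect cube.
Check small values of y:
  y = 0: RHS = -11 is not a perfect cube.
  y = 1: RHS = -5 is not a perfect cube.
  y = -1: RHS = -17 is not a perfect cube.
  y = 2: RHS = 37 is not a perfect cube.
  y = -2: RHS = -59 is not a perfect cube.
  y = 3: RHS = 151 is not a perfect cube.
  y = -3: RHS = -173 is not a perfect cube.
Continuing the search up to |y| = 30 finds no solutions either.
No (x, y) in the scanned range satisfies the equation.

No integer solutions with |y| ≤ 30.


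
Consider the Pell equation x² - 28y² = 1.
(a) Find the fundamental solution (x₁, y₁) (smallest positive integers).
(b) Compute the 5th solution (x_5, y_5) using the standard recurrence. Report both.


Step 1: Find the fundamental solution (x₁, y₁) of x² - 28y² = 1.
  Expand √28 as a continued fraction. a₀ = ⌊√28⌋ = 5; iterate m_{k+1} = d_k·a_k − m_k, d_{k+1} = (28 − m_{k+1}²)/d_k, a_{k+1} = ⌊(a₀ + m_{k+1})/d_{k+1}⌋ (starting m₀ = 0, d₀ = 1), with convergents p_k = a_k·p_{k-1} + p_{k-2}, q_k = a_k·q_{k-1} + q_{k-2} (p₋₁ = 1, q₋₁ = 0):
  k = 0: a₀ = 5; p₀/q₀ = 5/1; p₀² − 28·q₀² = 25 − 28 = -3.
  k = 1: m = 5, d = 3, a = ⌊(5 + 5)/3⌋ = 3; p/q = (3·5 + 1)/(3·1 + 0) = 16/3; p² − 28·q² = 256 − 252 = 4.
  k = 2: m = 4, d = 4, a = ⌊(5 + 4)/4⌋ = 2; p/q = (2·16 + 5)/(2·3 + 1) = 37/7; p² − 28·q² = 1369 − 1372 = -3.
  k = 3: m = 4, d = 3, a = ⌊(5 + 4)/3⌋ = 3; p/q = (3·37 + 16)/(3·7 + 3) = 127/24; p² − 28·q² = 16129 − 16128 = 1.
  The first convergent with p² − 28·q² = 1 gives the fundamental solution (x₁, y₁) = (127, 24).
Step 2: Apply the recurrence (x_{n+1}, y_{n+1}) = (x₁x_n + 28y₁y_n, x₁y_n + y₁x_n) repeatedly.
  From (x_1, y_1) = (127, 24): x_2 = 127·127 + 28·24·24 = 32257; y_2 = 127·24 + 24·127 = 6096.
  From (x_2, y_2) = (32257, 6096): x_3 = 127·32257 + 28·24·6096 = 8193151; y_3 = 127·6096 + 24·32257 = 1548360.
  From (x_3, y_3) = (8193151, 1548360): x_4 = 127·8193151 + 28·24·1548360 = 2081028097; y_4 = 127·1548360 + 24·8193151 = 393277344.
  From (x_4, y_4) = (2081028097, 393277344): x_5 = 127·2081028097 + 28·24·393277344 = 528572943487; y_5 = 127·393277344 + 24·2081028097 = 99890897016.
Step 3: Verify x_5² - 28·y_5² = 279389356586511295719169 - 279389356586511295719168 = 1 (should be 1). ✓

(x_1, y_1) = (127, 24); (x_5, y_5) = (528572943487, 99890897016).


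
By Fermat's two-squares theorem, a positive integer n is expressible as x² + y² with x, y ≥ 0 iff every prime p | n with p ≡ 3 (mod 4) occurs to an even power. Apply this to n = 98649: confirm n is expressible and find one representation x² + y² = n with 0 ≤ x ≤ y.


Step 1: Factor n = 98649 = 3^2 · 97 · 113.
Step 2: Check the mod-4 condition on each prime factor: 3 ≡ 3 (mod 4), exponent 2 (must be even); 97 ≡ 1 (mod 4), exponent 1; 113 ≡ 1 (mod 4), exponent 1.
All primes ≡ 3 (mod 4) appear to even exponent (or don't appear), so by the two-squares theorem n IS expressible as a sum of two squares.
Step 3: Build a representation. Group n = k² · m with k = 3 and m = 97 · 113 = 10961 (a product of primes ≡ 1 (mod 4)); a representation of m scales to one of n via (k·x)² + (k·y)² = k²(x² + y²). Each prime p ≡ 1 (mod 4) is itself a sum of two squares; find a² by testing p − a² for a perfect square:
  97: 97 − 1² = 96, 97 − 2² = 93, 97 − 3² = 88, 97 − 4² = 81 = 9² ⇒ 97 = 4² + 9².
  113: 113 − 1² = 112, 113 − 2² = 109, 113 − 3² = 104, 113 − 4² = 97, 113 − 5² = 88, 113 − 6² = 77, 113 − 7² = 64 = 8² ⇒ 113 = 7² + 8².
  Combine using the Brahmagupta–Fibonacci identity (a² + b²)(c² + d²) = (ac − bd)² + (ad + bc)² = (ac + bd)² + (ad − bc)²:
  97 · 113 = 10961: from (4² + 9²)(7² + 8²), take (4·7 − 9·8, 4·8 + 9·7) = (28 − 72, 32 + 63) = (-44, 95); dropping signs (only squares matter) gives (44, 95); check 44² + 95² = 1936 + 9025 = 10961 ✓.
  Scale by k = 3: (3·44, 3·95) = (132, 285).
Step 4: Order so x ≤ y and verify: 132² + 285² = 17424 + 81225 = 98649 = n. ✓

n = 98649 = 132² + 285² (one valid representation with x ≤ y).


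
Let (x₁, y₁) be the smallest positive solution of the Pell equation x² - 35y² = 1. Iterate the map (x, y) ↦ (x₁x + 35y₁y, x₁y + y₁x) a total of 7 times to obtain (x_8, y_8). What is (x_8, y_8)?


Step 1: Find the fundamental solution (x₁, y₁) of x² - 35y² = 1.
  Expand √35 as a continued fraction. a₀ = ⌊√35⌋ = 5; iterate m_{k+1} = d_k·a_k − m_k, d_{k+1} = (35 − m_{k+1}²)/d_k, a_{k+1} = ⌊(a₀ + m_{k+1})/d_{k+1}⌋ (starting m₀ = 0, d₀ = 1), with convergents p_k = a_k·p_{k-1} + p_{k-2}, q_k = a_k·q_{k-1} + q_{k-2} (p₋₁ = 1, q₋₁ = 0):
  k = 0: a₀ = 5; p₀/q₀ = 5/1; p₀² − 35·q₀² = 25 − 35 = -10.
  k = 1: m = 5, d = 10, a = ⌊(5 + 5)/10⌋ = 1; p/q = (1·5 + 1)/(1·1 + 0) = 6/1; p² − 35·q² = 36 − 35 = 1.
  The first convergent with p² − 35·q² = 1 gives the fundamental solution (x₁, y₁) = (6, 1).
Step 2: Apply the recurrence (x_{n+1}, y_{n+1}) = (x₁x_n + 35y₁y_n, x₁y_n + y₁x_n) repeatedly.
  From (x_1, y_1) = (6, 1): x_2 = 6·6 + 35·1·1 = 71; y_2 = 6·1 + 1·6 = 12.
  From (x_2, y_2) = (71, 12): x_3 = 6·71 + 35·1·12 = 846; y_3 = 6·12 + 1·71 = 143.
  From (x_3, y_3) = (846, 143): x_4 = 6·846 + 35·1·143 = 10081; y_4 = 6·143 + 1·846 = 1704.
  From (x_4, y_4) = (10081, 1704): x_5 = 6·10081 + 35·1·1704 = 120126; y_5 = 6·1704 + 1·10081 = 20305.
  From (x_5, y_5) = (120126, 20305): x_6 = 6·120126 + 35·1·20305 = 1431431; y_6 = 6·20305 + 1·120126 = 241956.
  From (x_6, y_6) = (1431431, 241956): x_7 = 6·1431431 + 35·1·241956 = 17057046; y_7 = 6·241956 + 1·1431431 = 2883167.
  From (x_7, y_7) = (17057046, 2883167): x_8 = 6·17057046 + 35·1·2883167 = 203253121; y_8 = 6·2883167 + 1·17057046 = 34356048.
Step 3: Verify x_8² - 35·y_8² = 41311831196240641 - 41311831196240640 = 1 (should be 1). ✓

(x_1, y_1) = (6, 1); (x_8, y_8) = (203253121, 34356048).


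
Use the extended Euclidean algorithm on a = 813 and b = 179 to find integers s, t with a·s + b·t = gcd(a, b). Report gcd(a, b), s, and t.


Euclidean algorithm on (813, 179) — divide until remainder is 0:
  813 = 4 · 179 + 97
  179 = 1 · 97 + 82
  97 = 1 · 82 + 15
  82 = 5 · 15 + 7
  15 = 2 · 7 + 1
  7 = 7 · 1 + 0
gcd(813, 179) = 1.
Track Bezout coefficients alongside the remainders: start with r₀ = 813 = a·1 + b·0 (s = 1, t = 0) and r₁ = 179 = a·0 + b·1 (s = 0, t = 1); each new remainder r_{k+1} = r_{k-1} − q_k·r_k inherits s_{k+1} = s_{k-1} − q_k·s_k, t_{k+1} = t_{k-1} − q_k·t_k, so r_k = a·s_k + b·t_k at every step:
  q = 4: r = 97, s = 1 − 4·0 = 1, t = 0 − 4·1 = -4  (check: 813·1 + 179·(-4) = 97)
  q = 1: r = 82, s = 0 − 1·1 = -1, t = 1 − 1·(-4) = 5  (check: 813·(-1) + 179·5 = 82)
  q = 1: r = 15, s = 1 − 1·(-1) = 2, t = -4 − 1·5 = -9  (check: 813·2 + 179·(-9) = 15)
  q = 5: r = 7, s = -1 − 5·2 = -11, t = 5 − 5·(-9) = 50  (check: 813·(-11) + 179·50 = 7)
  q = 2: r = 1, s = 2 − 2·(-11) = 24, t = -9 − 2·50 = -109  (check: 813·24 + 179·(-109) = 1)
The row with r = 1 (the gcd) gives the Bezout coefficients s = 24, t = -109.
Result: 813 · (24) + 179 · (-109) = 1.

gcd(813, 179) = 1; s = 24, t = -109 (check: 813·24 + 179·(-109) = 1).


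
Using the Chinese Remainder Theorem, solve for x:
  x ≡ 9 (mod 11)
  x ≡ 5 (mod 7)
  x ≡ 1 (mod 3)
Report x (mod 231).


Moduli 11, 7, 3 are pairwise coprime; by CRT there is a unique solution modulo M = 11 · 7 · 3 = 231.
Solve pairwise, accumulating the modulus:
  Start with x ≡ 9 (mod 11).
  Combine with x ≡ 5 (mod 7): since gcd(11, 7) = 1, we get a unique residue mod 77.
    Write x = 9 + 11·t and substitute into x ≡ 5 (mod 7): 11·t ≡ 5 − 9 = -4 (mod 7).
    Reduce coefficients mod 7: 4·t ≡ 3 (mod 7).
    The inverse of 4 mod 7 is 2 (since 4·2 = 8 = 1·7 + 1), so t ≡ 2·3 = 6 ≡ 6 (mod 7).
    Then x = 9 + 11·6 = 75, valid modulo lcm(11, 7) = 77: x ≡ 75 (mod 77).
  Combine with x ≡ 1 (mod 3): since gcd(77, 3) = 1, we get a unique residue mod 231.
    Write x = 75 + 77·t and substitute into x ≡ 1 (mod 3): 77·t ≡ 1 − 75 = -74 (mod 3).
    Reduce coefficients mod 3: 2·t ≡ 1 (mod 3).
    The inverse of 2 mod 3 is 2 (since 2·2 = 4 = 1·3 + 1), so t ≡ 2·1 = 2 ≡ 2 (mod 3).
    Then x = 75 + 77·2 = 229, valid modulo lcm(77, 3) = 231: x ≡ 229 (mod 231).
Verify: 229 mod 11 = 9 ✓, 229 mod 7 = 5 ✓, 229 mod 3 = 1 ✓.

x ≡ 229 (mod 231).


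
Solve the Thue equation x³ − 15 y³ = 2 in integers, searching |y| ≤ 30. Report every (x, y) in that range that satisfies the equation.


The equation is x³ - 15y³ = 2. For fixed y, x³ = 15·y³ + 2, so a solution requires the RHS to be a perfect cube.
Strategy: iterate y from -30 to 30, compute RHS = 15·y³ + 2, and check whether it is a (positive or negative) perfect cube.
Check small values of y:
  y = 0: RHS = 2 is not a perfect cube.
  y = 1: RHS = 17 is not a perfect cube.
  y = -1: RHS = -13 is not a perfect cube.
  y = 2: RHS = 122 is not a perfect cube.
  y = -2: RHS = -118 is not a perfect cube.
  y = 3: RHS = 407 is not a perfect cube.
  y = -3: RHS = -403 is not a perfect cube.
Continuing the search up to |y| = 30 finds no solutions either.
No (x, y) in the scanned range satisfies the equation.

No integer solutions with |y| ≤ 30.


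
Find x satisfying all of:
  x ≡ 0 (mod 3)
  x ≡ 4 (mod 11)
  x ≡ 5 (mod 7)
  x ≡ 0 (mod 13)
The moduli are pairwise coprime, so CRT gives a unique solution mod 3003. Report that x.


Product of moduli M = 3 · 11 · 7 · 13 = 3003.
Merge one congruence at a time:
  Start: x ≡ 0 (mod 3).
  Combine with x ≡ 4 (mod 11); new modulus lcm = 33.
    Write x = 0 + 3·t and substitute into x ≡ 4 (mod 11): 3·t ≡ 4 − 0 = 4 (mod 11).
    The inverse of 3 mod 11 is 4 (since 3·4 = 12 = 1·11 + 1), so t ≡ 4·4 = 16 ≡ 5 (mod 11).
    Then x = 0 + 3·5 = 15, valid modulo lcm(3, 11) = 33: x ≡ 15 (mod 33).
  Combine with x ≡ 5 (mod 7); new modulus lcm = 231.
    Write x = 15 + 33·t and substitute into x ≡ 5 (mod 7): 33·t ≡ 5 − 15 = -10 (mod 7).
    Reduce coefficients mod 7: 5·t ≡ 4 (mod 7).
    The inverse of 5 mod 7 is 3 (since 5·3 = 15 = 2·7 + 1), so t ≡ 3·4 = 12 ≡ 5 (mod 7).
    Then x = 15 + 33·5 = 180, valid modulo lcm(33, 7) = 231: x ≡ 180 (mod 231).
  Combine with x ≡ 0 (mod 13); new modulus lcm = 3003.
    Write x = 180 + 231·t and substitute into x ≡ 0 (mod 13): 231·t ≡ 0 − 180 = -180 (mod 13).
    Reduce coefficients mod 13: 10·t ≡ 2 (mod 13).
    The inverse of 10 mod 13 is 4 (since 10·4 = 40 = 3·13 + 1), so t ≡ 4·2 = 8 ≡ 8 (mod 13).
    Then x = 180 + 231·8 = 2028, valid modulo lcm(231, 13) = 3003: x ≡ 2028 (mod 3003).
Verify against each original: 2028 mod 3 = 0, 2028 mod 11 = 4, 2028 mod 7 = 5, 2028 mod 13 = 0.

x ≡ 2028 (mod 3003).


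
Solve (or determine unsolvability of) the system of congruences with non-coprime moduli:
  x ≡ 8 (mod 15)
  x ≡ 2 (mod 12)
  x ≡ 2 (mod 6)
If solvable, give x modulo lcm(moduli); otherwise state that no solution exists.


Moduli 15, 12, 6 are not pairwise coprime, so CRT works modulo lcm(m_i) when all pairwise compatibility conditions hold.
Pairwise compatibility: gcd(m_i, m_j) must divide a_i - a_j for every pair.
Merge one congruence at a time:
  Start: x ≡ 8 (mod 15).
  Combine with x ≡ 2 (mod 12): gcd(15, 12) = 3; 2 - 8 = -6, which IS divisible by 3, so compatible.
    Write x = 8 + 15·t and substitute into x ≡ 2 (mod 12): 15·t ≡ 2 − 8 = -6 (mod 12).
    Divide the congruence (and modulus) by g = 3: 5·t ≡ -2 (mod 4).
    Reduce coefficients mod 4: 1·t ≡ 2 (mod 4).
    So t ≡ 2 (mod 4).
    Then x = 8 + 15·2 = 38, valid modulo lcm(15, 12) = 60: x ≡ 38 (mod 60).
  Combine with x ≡ 2 (mod 6): gcd(60, 6) = 6; 2 - 38 = -36, which IS divisible by 6, so compatible.
    Write x = 38 + 60·t and substitute into x ≡ 2 (mod 6): 60·t ≡ 2 − 38 = -36 (mod 6).
    Divide the congruence (and modulus) by g = 6: 10·t ≡ -6 (mod 1).
    Modulo 1 every t works; take t = 0.
    Then x = 38 + 60·0 = 38, valid modulo lcm(60, 6) = 60: x ≡ 38 (mod 60).
Verify: 38 mod 15 = 8, 38 mod 12 = 2, 38 mod 6 = 2.

x ≡ 38 (mod 60).


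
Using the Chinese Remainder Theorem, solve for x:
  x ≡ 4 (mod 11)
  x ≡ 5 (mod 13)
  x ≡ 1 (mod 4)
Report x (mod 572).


Moduli 11, 13, 4 are pairwise coprime; by CRT there is a unique solution modulo M = 11 · 13 · 4 = 572.
Solve pairwise, accumulating the modulus:
  Start with x ≡ 4 (mod 11).
  Combine with x ≡ 5 (mod 13): since gcd(11, 13) = 1, we get a unique residue mod 143.
    Write x = 4 + 11·t and substitute into x ≡ 5 (mod 13): 11·t ≡ 5 − 4 = 1 (mod 13).
    The inverse of 11 mod 13 is 6 (since 11·6 = 66 = 5·13 + 1), so t ≡ 6·1 = 6 ≡ 6 (mod 13).
    Then x = 4 + 11·6 = 70, valid modulo lcm(11, 13) = 143: x ≡ 70 (mod 143).
  Combine with x ≡ 1 (mod 4): since gcd(143, 4) = 1, we get a unique residue mod 572.
    Write x = 70 + 143·t and substitute into x ≡ 1 (mod 4): 143·t ≡ 1 − 70 = -69 (mod 4).
    Reduce coefficients mod 4: 3·t ≡ 3 (mod 4).
    The inverse of 3 mod 4 is 3 (since 3·3 = 9 = 2·4 + 1), so t ≡ 3·3 = 9 ≡ 1 (mod 4).
    Then x = 70 + 143·1 = 213, valid modulo lcm(143, 4) = 572: x ≡ 213 (mod 572).
Verify: 213 mod 11 = 4 ✓, 213 mod 13 = 5 ✓, 213 mod 4 = 1 ✓.

x ≡ 213 (mod 572).


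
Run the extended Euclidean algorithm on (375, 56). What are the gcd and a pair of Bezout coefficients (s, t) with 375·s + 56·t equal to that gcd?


Euclidean algorithm on (375, 56) — divide until remainder is 0:
  375 = 6 · 56 + 39
  56 = 1 · 39 + 17
  39 = 2 · 17 + 5
  17 = 3 · 5 + 2
  5 = 2 · 2 + 1
  2 = 2 · 1 + 0
gcd(375, 56) = 1.
Track Bezout coefficients alongside the remainders: start with r₀ = 375 = a·1 + b·0 (s = 1, t = 0) and r₁ = 56 = a·0 + b·1 (s = 0, t = 1); each new remainder r_{k+1} = r_{k-1} − q_k·r_k inherits s_{k+1} = s_{k-1} − q_k·s_k, t_{k+1} = t_{k-1} − q_k·t_k, so r_k = a·s_k + b·t_k at every step:
  q = 6: r = 39, s = 1 − 6·0 = 1, t = 0 − 6·1 = -6  (check: 375·1 + 56·(-6) = 39)
  q = 1: r = 17, s = 0 − 1·1 = -1, t = 1 − 1·(-6) = 7  (check: 375·(-1) + 56·7 = 17)
  q = 2: r = 5, s = 1 − 2·(-1) = 3, t = -6 − 2·7 = -20  (check: 375·3 + 56·(-20) = 5)
  q = 3: r = 2, s = -1 − 3·3 = -10, t = 7 − 3·(-20) = 67  (check: 375·(-10) + 56·67 = 2)
  q = 2: r = 1, s = 3 − 2·(-10) = 23, t = -20 − 2·67 = -154  (check: 375·23 + 56·(-154) = 1)
The row with r = 1 (the gcd) gives the Bezout coefficients s = 23, t = -154.
Result: 375 · (23) + 56 · (-154) = 1.

gcd(375, 56) = 1; s = 23, t = -154 (check: 375·23 + 56·(-154) = 1).


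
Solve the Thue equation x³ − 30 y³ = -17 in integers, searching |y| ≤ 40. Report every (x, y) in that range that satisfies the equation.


The equation is x³ - 30y³ = -17. For fixed y, x³ = 30·y³ − 17, so a solution requires the RHS to be a perfect cube.
Strategy: iterate y from -40 to 40, compute RHS = 30·y³ − 17, and check whether it is a (positive or negative) perfect cube.
Check small values of y:
  y = 0: RHS = -17 is not a perfect cube.
  y = 1: RHS = 13 is not a perfect cube.
  y = -1: RHS = -47 is not a perfect cube.
  y = 2: RHS = 223 is not a perfect cube.
  y = -2: RHS = -257 is not a perfect cube.
  y = 3: RHS = 793 is not a perfect cube.
  y = -3: RHS = -827 is not a perfect cube.
Continuing the search up to |y| = 40 finds no solutions either.
No (x, y) in the scanned range satisfies the equation.

No integer solutions with |y| ≤ 40.


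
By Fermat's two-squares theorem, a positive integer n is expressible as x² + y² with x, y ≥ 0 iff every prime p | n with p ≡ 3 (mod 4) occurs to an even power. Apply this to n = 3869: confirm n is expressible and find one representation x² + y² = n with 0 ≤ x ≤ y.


Step 1: Factor n = 3869 = 53 · 73.
Step 2: Check the mod-4 condition on each prime factor: 53 ≡ 1 (mod 4), exponent 1; 73 ≡ 1 (mod 4), exponent 1.
All primes ≡ 3 (mod 4) appear to even exponent (or don't appear), so by the two-squares theorem n IS expressible as a sum of two squares.
Step 3: Build a representation. Here n = 53 · 73 is a product of primes ≡ 1 (mod 4). Each prime p ≡ 1 (mod 4) is itself a sum of two squares; find a² by testing p − a² for a perfect square:
  53: 53 − 1² = 52, 53 − 2² = 49 = 7² ⇒ 53 = 2² + 7².
  73: 73 − 1² = 72, 73 − 2² = 69, 73 − 3² = 64 = 8² ⇒ 73 = 3² + 8².
  Combine using the Brahmagupta–Fibonacci identity (a² + b²)(c² + d²) = (ac − bd)² + (ad + bc)² = (ac + bd)² + (ad − bc)²:
  53 · 73 = 3869: from (2² + 7²)(3² + 8²), take (2·3 − 7·8, 2·8 + 7·3) = (6 − 56, 16 + 21) = (-50, 37); dropping signs (only squares matter) gives (50, 37); check 50² + 37² = 2500 + 1369 = 3869 ✓.
Step 4: Order so x ≤ y and verify: 37² + 50² = 1369 + 2500 = 3869 = n. ✓

n = 3869 = 37² + 50² (one valid representation with x ≤ y).


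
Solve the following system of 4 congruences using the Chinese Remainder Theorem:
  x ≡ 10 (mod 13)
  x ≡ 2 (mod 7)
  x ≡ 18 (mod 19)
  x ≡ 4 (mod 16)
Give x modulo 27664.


Product of moduli M = 13 · 7 · 19 · 16 = 27664.
Merge one congruence at a time:
  Start: x ≡ 10 (mod 13).
  Combine with x ≡ 2 (mod 7); new modulus lcm = 91.
    Write x = 10 + 13·t and substitute into x ≡ 2 (mod 7): 13·t ≡ 2 − 10 = -8 (mod 7).
    Reduce coefficients mod 7: 6·t ≡ 6 (mod 7).
    The inverse of 6 mod 7 is 6 (since 6·6 = 36 = 5·7 + 1), so t ≡ 6·6 = 36 ≡ 1 (mod 7).
    Then x = 10 + 13·1 = 23, valid modulo lcm(13, 7) = 91: x ≡ 23 (mod 91).
  Combine with x ≡ 18 (mod 19); new modulus lcm = 1729.
    Write x = 23 + 91·t and substitute into x ≡ 18 (mod 19): 91·t ≡ 18 − 23 = -5 (mod 19).
    Reduce coefficients mod 19: 15·t ≡ 14 (mod 19).
    The inverse of 15 mod 19 is 14 (since 15·14 = 210 = 11·19 + 1), so t ≡ 14·14 = 196 ≡ 6 (mod 19).
    Then x = 23 + 91·6 = 569, valid modulo lcm(91, 19) = 1729: x ≡ 569 (mod 1729).
  Combine with x ≡ 4 (mod 16); new modulus lcm = 27664.
    Write x = 569 + 1729·t and substitute into x ≡ 4 (mod 16): 1729·t ≡ 4 − 569 = -565 (mod 16).
    Reduce coefficients mod 16: 1·t ≡ 11 (mod 16).
    So t ≡ 11 (mod 16).
    Then x = 569 + 1729·11 = 19588, valid modulo lcm(1729, 16) = 27664: x ≡ 19588 (mod 27664).
Verify against each original: 19588 mod 13 = 10, 19588 mod 7 = 2, 19588 mod 19 = 18, 19588 mod 16 = 4.

x ≡ 19588 (mod 27664).


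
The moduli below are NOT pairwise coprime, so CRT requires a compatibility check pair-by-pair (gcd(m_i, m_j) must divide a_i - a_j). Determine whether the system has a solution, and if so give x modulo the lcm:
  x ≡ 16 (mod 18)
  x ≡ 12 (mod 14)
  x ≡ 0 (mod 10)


Moduli 18, 14, 10 are not pairwise coprime, so CRT works modulo lcm(m_i) when all pairwise compatibility conditions hold.
Pairwise compatibility: gcd(m_i, m_j) must divide a_i - a_j for every pair.
Merge one congruence at a time:
  Start: x ≡ 16 (mod 18).
  Combine with x ≡ 12 (mod 14): gcd(18, 14) = 2; 12 - 16 = -4, which IS divisible by 2, so compatible.
    Write x = 16 + 18·t and substitute into x ≡ 12 (mod 14): 18·t ≡ 12 − 16 = -4 (mod 14).
    Divide the congruence (and modulus) by g = 2: 9·t ≡ -2 (mod 7).
    Reduce coefficients mod 7: 2·t ≡ 5 (mod 7).
    The inverse of 2 mod 7 is 4 (since 2·4 = 8 = 1·7 + 1), so t ≡ 4·5 = 20 ≡ 6 (mod 7).
    Then x = 16 + 18·6 = 124, valid modulo lcm(18, 14) = 126: x ≡ 124 (mod 126).
  Combine with x ≡ 0 (mod 10): gcd(126, 10) = 2; 0 - 124 = -124, which IS divisible by 2, so compatible.
    Write x = 124 + 126·t and substitute into x ≡ 0 (mod 10): 126·t ≡ 0 − 124 = -124 (mod 10).
    Divide the congruence (and modulus) by g = 2: 63·t ≡ -62 (mod 5).
    Reduce coefficients mod 5: 3·t ≡ 3 (mod 5).
    The inverse of 3 mod 5 is 2 (since 3·2 = 6 = 1·5 + 1), so t ≡ 2·3 = 6 ≡ 1 (mod 5).
    Then x = 124 + 126·1 = 250, valid modulo lcm(126, 10) = 630: x ≡ 250 (mod 630).
Verify: 250 mod 18 = 16, 250 mod 14 = 12, 250 mod 10 = 0.

x ≡ 250 (mod 630).


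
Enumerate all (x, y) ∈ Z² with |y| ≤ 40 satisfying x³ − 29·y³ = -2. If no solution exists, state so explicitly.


The equation is x³ - 29y³ = -2. For fixed y, x³ = 29·y³ − 2, so a solution requires the RHS to be a perfect cube.
Strategy: iterate y from -40 to 40, compute RHS = 29·y³ − 2, and check whether it is a (positive or negative) perfect cube.
Check small values of y:
  y = 0: RHS = -2 is not a perfect cube.
  y = 1: RHS = 27 = (3)³ ⇒ x = 3 works.
  y = -1: RHS = -31 is not a perfect cube.
  y = 2: RHS = 230 is not a perfect cube.
  y = -2: RHS = -234 is not a perfect cube.
  y = 3: RHS = 781 is not a perfect cube.
  y = -3: RHS = -785 is not a perfect cube.
Continuing the search up to |y| = 40 finds no further solutions beyond those listed.
Collected solutions: (3, 1).

Solutions (with |y| ≤ 40): (3, 1).


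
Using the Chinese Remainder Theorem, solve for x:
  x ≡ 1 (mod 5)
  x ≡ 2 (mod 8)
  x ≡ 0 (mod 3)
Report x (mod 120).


Moduli 5, 8, 3 are pairwise coprime; by CRT there is a unique solution modulo M = 5 · 8 · 3 = 120.
Solve pairwise, accumulating the modulus:
  Start with x ≡ 1 (mod 5).
  Combine with x ≡ 2 (mod 8): since gcd(5, 8) = 1, we get a unique residue mod 40.
    Write x = 1 + 5·t and substitute into x ≡ 2 (mod 8): 5·t ≡ 2 − 1 = 1 (mod 8).
    The inverse of 5 mod 8 is 5 (since 5·5 = 25 = 3·8 + 1), so t ≡ 5·1 = 5 ≡ 5 (mod 8).
    Then x = 1 + 5·5 = 26, valid modulo lcm(5, 8) = 40: x ≡ 26 (mod 40).
  Combine with x ≡ 0 (mod 3): since gcd(40, 3) = 1, we get a unique residue mod 120.
    Write x = 26 + 40·t and substitute into x ≡ 0 (mod 3): 40·t ≡ 0 − 26 = -26 (mod 3).
    Reduce coefficients mod 3: 1·t ≡ 1 (mod 3).
    So t ≡ 1 (mod 3).
    Then x = 26 + 40·1 = 66, valid modulo lcm(40, 3) = 120: x ≡ 66 (mod 120).
Verify: 66 mod 5 = 1 ✓, 66 mod 8 = 2 ✓, 66 mod 3 = 0 ✓.

x ≡ 66 (mod 120).


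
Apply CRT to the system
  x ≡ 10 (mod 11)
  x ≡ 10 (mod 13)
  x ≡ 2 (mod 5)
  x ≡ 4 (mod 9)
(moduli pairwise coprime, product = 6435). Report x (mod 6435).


Product of moduli M = 11 · 13 · 5 · 9 = 6435.
Merge one congruence at a time:
  Start: x ≡ 10 (mod 11).
  Combine with x ≡ 10 (mod 13); new modulus lcm = 143.
    Write x = 10 + 11·t and substitute into x ≡ 10 (mod 13): 11·t ≡ 10 − 10 = 0 (mod 13).
    The inverse of 11 mod 13 is 6 (since 11·6 = 66 = 5·13 + 1), so t ≡ 6·0 = 0 ≡ 0 (mod 13).
    Then x = 10 + 11·0 = 10, valid modulo lcm(11, 13) = 143: x ≡ 10 (mod 143).
  Combine with x ≡ 2 (mod 5); new modulus lcm = 715.
    Write x = 10 + 143·t and substitute into x ≡ 2 (mod 5): 143·t ≡ 2 − 10 = -8 (mod 5).
    Reduce coefficients mod 5: 3·t ≡ 2 (mod 5).
    The inverse of 3 mod 5 is 2 (since 3·2 = 6 = 1·5 + 1), so t ≡ 2·2 = 4 ≡ 4 (mod 5).
    Then x = 10 + 143·4 = 582, valid modulo lcm(143, 5) = 715: x ≡ 582 (mod 715).
  Combine with x ≡ 4 (mod 9); new modulus lcm = 6435.
    Write x = 582 + 715·t and substitute into x ≡ 4 (mod 9): 715·t ≡ 4 − 582 = -578 (mod 9).
    Reduce coefficients mod 9: 4·t ≡ 7 (mod 9).
    The inverse of 4 mod 9 is 7 (since 4·7 = 28 = 3·9 + 1), so t ≡ 7·7 = 49 ≡ 4 (mod 9).
    Then x = 582 + 715·4 = 3442, valid modulo lcm(715, 9) = 6435: x ≡ 3442 (mod 6435).
Verify against each original: 3442 mod 11 = 10, 3442 mod 13 = 10, 3442 mod 5 = 2, 3442 mod 9 = 4.

x ≡ 3442 (mod 6435).


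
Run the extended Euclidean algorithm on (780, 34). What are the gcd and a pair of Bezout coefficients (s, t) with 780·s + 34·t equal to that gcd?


Euclidean algorithm on (780, 34) — divide until remainder is 0:
  780 = 22 · 34 + 32
  34 = 1 · 32 + 2
  32 = 16 · 2 + 0
gcd(780, 34) = 2.
Track Bezout coefficients alongside the remainders: start with r₀ = 780 = a·1 + b·0 (s = 1, t = 0) and r₁ = 34 = a·0 + b·1 (s = 0, t = 1); each new remainder r_{k+1} = r_{k-1} − q_k·r_k inherits s_{k+1} = s_{k-1} − q_k·s_k, t_{k+1} = t_{k-1} − q_k·t_k, so r_k = a·s_k + b·t_k at every step:
  q = 22: r = 32, s = 1 − 22·0 = 1, t = 0 − 22·1 = -22  (check: 780·1 + 34·(-22) = 32)
  q = 1: r = 2, s = 0 − 1·1 = -1, t = 1 − 1·(-22) = 23  (check: 780·(-1) + 34·23 = 2)
The row with r = 2 (the gcd) gives the Bezout coefficients s = -1, t = 23.
Result: 780 · (-1) + 34 · (23) = 2.

gcd(780, 34) = 2; s = -1, t = 23 (check: 780·(-1) + 34·23 = 2).


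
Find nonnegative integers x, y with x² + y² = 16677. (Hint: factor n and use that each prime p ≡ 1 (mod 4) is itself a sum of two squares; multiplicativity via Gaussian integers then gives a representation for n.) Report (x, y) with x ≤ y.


Step 1: Factor n = 16677 = 3^2 · 17 · 109.
Step 2: Check the mod-4 condition on each prime factor: 3 ≡ 3 (mod 4), exponent 2 (must be even); 17 ≡ 1 (mod 4), exponent 1; 109 ≡ 1 (mod 4), exponent 1.
All primes ≡ 3 (mod 4) appear to even exponent (or don't appear), so by the two-squares theorem n IS expressible as a sum of two squares.
Step 3: Build a representation. Group n = k² · m with k = 3 and m = 17 · 109 = 1853 (a product of primes ≡ 1 (mod 4)); a representation of m scales to one of n via (k·x)² + (k·y)² = k²(x² + y²). Each prime p ≡ 1 (mod 4) is itself a sum of two squares; find a² by testing p − a² for a perfect square:
  17: 17 − 1² = 16 = 4² ⇒ 17 = 1² + 4².
  109: 109 − 1² = 108, 109 − 2² = 105, 109 − 3² = 100 = 10² ⇒ 109 = 3² + 10².
  Combine using the Brahmagupta–Fibonacci identity (a² + b²)(c² + d²) = (ac − bd)² + (ad + bc)² = (ac + bd)² + (ad − bc)²:
  17 · 109 = 1853: from (1² + 4²)(3² + 10²), take (1·3 − 4·10, 1·10 + 4·3) = (3 − 40, 10 + 12) = (-37, 22); dropping signs (only squares matter) gives (37, 22); check 37² + 22² = 1369 + 484 = 1853 ✓.
  Scale by k = 3: (3·37, 3·22) = (111, 66).
Step 4: Order so x ≤ y and verify: 66² + 111² = 4356 + 12321 = 16677 = n. ✓

n = 16677 = 66² + 111² (one valid representation with x ≤ y).


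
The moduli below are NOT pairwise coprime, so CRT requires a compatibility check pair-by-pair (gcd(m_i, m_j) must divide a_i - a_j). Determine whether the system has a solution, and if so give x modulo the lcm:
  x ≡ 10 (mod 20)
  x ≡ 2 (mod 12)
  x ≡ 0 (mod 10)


Moduli 20, 12, 10 are not pairwise coprime, so CRT works modulo lcm(m_i) when all pairwise compatibility conditions hold.
Pairwise compatibility: gcd(m_i, m_j) must divide a_i - a_j for every pair.
Merge one congruence at a time:
  Start: x ≡ 10 (mod 20).
  Combine with x ≡ 2 (mod 12): gcd(20, 12) = 4; 2 - 10 = -8, which IS divisible by 4, so compatible.
    Write x = 10 + 20·t and substitute into x ≡ 2 (mod 12): 20·t ≡ 2 − 10 = -8 (mod 12).
    Divide the congruence (and modulus) by g = 4: 5·t ≡ -2 (mod 3).
    Reduce coefficients mod 3: 2·t ≡ 1 (mod 3).
    The inverse of 2 mod 3 is 2 (since 2·2 = 4 = 1·3 + 1), so t ≡ 2·1 = 2 ≡ 2 (mod 3).
    Then x = 10 + 20·2 = 50, valid modulo lcm(20, 12) = 60: x ≡ 50 (mod 60).
  Combine with x ≡ 0 (mod 10): gcd(60, 10) = 10; 0 - 50 = -50, which IS divisible by 10, so compatible.
    Write x = 50 + 60·t and substitute into x ≡ 0 (mod 10): 60·t ≡ 0 − 50 = -50 (mod 10).
    Divide the congruence (and modulus) by g = 10: 6·t ≡ -5 (mod 1).
    Modulo 1 every t works; take t = 0.
    Then x = 50 + 60·0 = 50, valid modulo lcm(60, 10) = 60: x ≡ 50 (mod 60).
Verify: 50 mod 20 = 10, 50 mod 12 = 2, 50 mod 10 = 0.

x ≡ 50 (mod 60).


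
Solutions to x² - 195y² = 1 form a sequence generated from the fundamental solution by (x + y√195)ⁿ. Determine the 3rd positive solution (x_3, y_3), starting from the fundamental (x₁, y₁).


Step 1: Find the fundamental solution (x₁, y₁) of x² - 195y² = 1.
  Expand √195 as a continued fraction. a₀ = ⌊√195⌋ = 13; iterate m_{k+1} = d_k·a_k − m_k, d_{k+1} = (195 − m_{k+1}²)/d_k, a_{k+1} = ⌊(a₀ + m_{k+1})/d_{k+1}⌋ (starting m₀ = 0, d₀ = 1), with convergents p_k = a_k·p_{k-1} + p_{k-2}, q_k = a_k·q_{k-1} + q_{k-2} (p₋₁ = 1, q₋₁ = 0):
  k = 0: a₀ = 13; p₀/q₀ = 13/1; p₀² − 195·q₀² = 169 − 195 = -26.
  k = 1: m = 13, d = 26, a = ⌊(13 + 13)/26⌋ = 1; p/q = (1·13 + 1)/(1·1 + 0) = 14/1; p² − 195·q² = 196 − 195 = 1.
  The first convergent with p² − 195·q² = 1 gives the fundamental solution (x₁, y₁) = (14, 1).
Step 2: Apply the recurrence (x_{n+1}, y_{n+1}) = (x₁x_n + 195y₁y_n, x₁y_n + y₁x_n) repeatedly.
  From (x_1, y_1) = (14, 1): x_2 = 14·14 + 195·1·1 = 391; y_2 = 14·1 + 1·14 = 28.
  From (x_2, y_2) = (391, 28): x_3 = 14·391 + 195·1·28 = 10934; y_3 = 14·28 + 1·391 = 783.
Step 3: Verify x_3² - 195·y_3² = 119552356 - 119552355 = 1 (should be 1). ✓

(x_1, y_1) = (14, 1); (x_3, y_3) = (10934, 783).


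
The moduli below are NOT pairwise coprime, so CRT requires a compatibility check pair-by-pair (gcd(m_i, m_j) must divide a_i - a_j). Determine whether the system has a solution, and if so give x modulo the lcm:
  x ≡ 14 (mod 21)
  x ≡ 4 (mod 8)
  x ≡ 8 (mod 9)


Moduli 21, 8, 9 are not pairwise coprime, so CRT works modulo lcm(m_i) when all pairwise compatibility conditions hold.
Pairwise compatibility: gcd(m_i, m_j) must divide a_i - a_j for every pair.
Merge one congruence at a time:
  Start: x ≡ 14 (mod 21).
  Combine with x ≡ 4 (mod 8): gcd(21, 8) = 1; 4 - 14 = -10, which IS divisible by 1, so compatible.
    Write x = 14 + 21·t and substitute into x ≡ 4 (mod 8): 21·t ≡ 4 − 14 = -10 (mod 8).
    Reduce coefficients mod 8: 5·t ≡ 6 (mod 8).
    The inverse of 5 mod 8 is 5 (since 5·5 = 25 = 3·8 + 1), so t ≡ 5·6 = 30 ≡ 6 (mod 8).
    Then x = 14 + 21·6 = 140, valid modulo lcm(21, 8) = 168: x ≡ 140 (mod 168).
  Combine with x ≡ 8 (mod 9): gcd(168, 9) = 3; 8 - 140 = -132, which IS divisible by 3, so compatible.
    Write x = 140 + 168·t and substitute into x ≡ 8 (mod 9): 168·t ≡ 8 − 140 = -132 (mod 9).
    Divide the congruence (and modulus) by g = 3: 56·t ≡ -44 (mod 3).
    Reduce coefficients mod 3: 2·t ≡ 1 (mod 3).
    The inverse of 2 mod 3 is 2 (since 2·2 = 4 = 1·3 + 1), so t ≡ 2·1 = 2 ≡ 2 (mod 3).
    Then x = 140 + 168·2 = 476, valid modulo lcm(168, 9) = 504: x ≡ 476 (mod 504).
Verify: 476 mod 21 = 14, 476 mod 8 = 4, 476 mod 9 = 8.

x ≡ 476 (mod 504).


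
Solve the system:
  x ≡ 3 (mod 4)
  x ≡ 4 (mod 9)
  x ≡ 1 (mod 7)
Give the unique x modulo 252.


Moduli 4, 9, 7 are pairwise coprime; by CRT there is a unique solution modulo M = 4 · 9 · 7 = 252.
Solve pairwise, accumulating the modulus:
  Start with x ≡ 3 (mod 4).
  Combine with x ≡ 4 (mod 9): since gcd(4, 9) = 1, we get a unique residue mod 36.
    Write x = 3 + 4·t and substitute into x ≡ 4 (mod 9): 4·t ≡ 4 − 3 = 1 (mod 9).
    The inverse of 4 mod 9 is 7 (since 4·7 = 28 = 3·9 + 1), so t ≡ 7·1 = 7 ≡ 7 (mod 9).
    Then x = 3 + 4·7 = 31, valid modulo lcm(4, 9) = 36: x ≡ 31 (mod 36).
  Combine with x ≡ 1 (mod 7): since gcd(36, 7) = 1, we get a unique residue mod 252.
    Write x = 31 + 36·t and substitute into x ≡ 1 (mod 7): 36·t ≡ 1 − 31 = -30 (mod 7).
    Reduce coefficients mod 7: 1·t ≡ 5 (mod 7).
    So t ≡ 5 (mod 7).
    Then x = 31 + 36·5 = 211, valid modulo lcm(36, 7) = 252: x ≡ 211 (mod 252).
Verify: 211 mod 4 = 3 ✓, 211 mod 9 = 4 ✓, 211 mod 7 = 1 ✓.

x ≡ 211 (mod 252).


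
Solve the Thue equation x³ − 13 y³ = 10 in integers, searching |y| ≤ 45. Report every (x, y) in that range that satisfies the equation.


The equation is x³ - 13y³ = 10. For fixed y, x³ = 13·y³ + 10, so a solution requires the RHS to be a perfect cube.
Strategy: iterate y from -45 to 45, compute RHS = 13·y³ + 10, and check whether it is a (positive or negative) perfect cube.
Check small values of y:
  y = 0: RHS = 10 is not a perfect cube.
  y = 1: RHS = 23 is not a perfect cube.
  y = -1: RHS = -3 is not a perfect cube.
  y = 2: RHS = 114 is not a perfect cube.
  y = -2: RHS = -94 is not a perfect cube.
  y = 3: RHS = 361 is not a perfect cube.
  y = -3: RHS = -341 is not a perfect cube.
Continuing the search up to |y| = 45 finds no solutions either.
No (x, y) in the scanned range satisfies the equation.

No integer solutions with |y| ≤ 45.


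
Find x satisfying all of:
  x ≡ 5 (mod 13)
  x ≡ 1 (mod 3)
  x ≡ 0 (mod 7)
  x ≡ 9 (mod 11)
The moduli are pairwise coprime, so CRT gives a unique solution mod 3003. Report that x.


Product of moduli M = 13 · 3 · 7 · 11 = 3003.
Merge one congruence at a time:
  Start: x ≡ 5 (mod 13).
  Combine with x ≡ 1 (mod 3); new modulus lcm = 39.
    Write x = 5 + 13·t and substitute into x ≡ 1 (mod 3): 13·t ≡ 1 − 5 = -4 (mod 3).
    Reduce coefficients mod 3: 1·t ≡ 2 (mod 3).
    So t ≡ 2 (mod 3).
    Then x = 5 + 13·2 = 31, valid modulo lcm(13, 3) = 39: x ≡ 31 (mod 39).
  Combine with x ≡ 0 (mod 7); new modulus lcm = 273.
    Write x = 31 + 39·t and substitute into x ≡ 0 (mod 7): 39·t ≡ 0 − 31 = -31 (mod 7).
    Reduce coefficients mod 7: 4·t ≡ 4 (mod 7).
    The inverse of 4 mod 7 is 2 (since 4·2 = 8 = 1·7 + 1), so t ≡ 2·4 = 8 ≡ 1 (mod 7).
    Then x = 31 + 39·1 = 70, valid modulo lcm(39, 7) = 273: x ≡ 70 (mod 273).
  Combine with x ≡ 9 (mod 11); new modulus lcm = 3003.
    Write x = 70 + 273·t and substitute into x ≡ 9 (mod 11): 273·t ≡ 9 − 70 = -61 (mod 11).
    Reduce coefficients mod 11: 9·t ≡ 5 (mod 11).
    The inverse of 9 mod 11 is 5 (since 9·5 = 45 = 4·11 + 1), so t ≡ 5·5 = 25 ≡ 3 (mod 11).
    Then x = 70 + 273·3 = 889, valid modulo lcm(273, 11) = 3003: x ≡ 889 (mod 3003).
Verify against each original: 889 mod 13 = 5, 889 mod 3 = 1, 889 mod 7 = 0, 889 mod 11 = 9.

x ≡ 889 (mod 3003).


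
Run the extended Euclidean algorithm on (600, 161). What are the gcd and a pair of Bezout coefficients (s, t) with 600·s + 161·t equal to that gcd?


Euclidean algorithm on (600, 161) — divide until remainder is 0:
  600 = 3 · 161 + 117
  161 = 1 · 117 + 44
  117 = 2 · 44 + 29
  44 = 1 · 29 + 15
  29 = 1 · 15 + 14
  15 = 1 · 14 + 1
  14 = 14 · 1 + 0
gcd(600, 161) = 1.
Track Bezout coefficients alongside the remainders: start with r₀ = 600 = a·1 + b·0 (s = 1, t = 0) and r₁ = 161 = a·0 + b·1 (s = 0, t = 1); each new remainder r_{k+1} = r_{k-1} − q_k·r_k inherits s_{k+1} = s_{k-1} − q_k·s_k, t_{k+1} = t_{k-1} − q_k·t_k, so r_k = a·s_k + b·t_k at every step:
  q = 3: r = 117, s = 1 − 3·0 = 1, t = 0 − 3·1 = -3  (check: 600·1 + 161·(-3) = 117)
  q = 1: r = 44, s = 0 − 1·1 = -1, t = 1 − 1·(-3) = 4  (check: 600·(-1) + 161·4 = 44)
  q = 2: r = 29, s = 1 − 2·(-1) = 3, t = -3 − 2·4 = -11  (check: 600·3 + 161·(-11) = 29)
  q = 1: r = 15, s = -1 − 1·3 = -4, t = 4 − 1·(-11) = 15  (check: 600·(-4) + 161·15 = 15)
  q = 1: r = 14, s = 3 − 1·(-4) = 7, t = -11 − 1·15 = -26  (check: 600·7 + 161·(-26) = 14)
  q = 1: r = 1, s = -4 − 1·7 = -11, t = 15 − 1·(-26) = 41  (check: 600·(-11) + 161·41 = 1)
The row with r = 1 (the gcd) gives the Bezout coefficients s = -11, t = 41.
Result: 600 · (-11) + 161 · (41) = 1.

gcd(600, 161) = 1; s = -11, t = 41 (check: 600·(-11) + 161·41 = 1).


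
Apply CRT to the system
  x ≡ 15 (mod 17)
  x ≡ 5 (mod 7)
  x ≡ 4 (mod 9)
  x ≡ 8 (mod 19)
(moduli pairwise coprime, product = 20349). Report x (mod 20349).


Product of moduli M = 17 · 7 · 9 · 19 = 20349.
Merge one congruence at a time:
  Start: x ≡ 15 (mod 17).
  Combine with x ≡ 5 (mod 7); new modulus lcm = 119.
    Write x = 15 + 17·t and substitute into x ≡ 5 (mod 7): 17·t ≡ 5 − 15 = -10 (mod 7).
    Reduce coefficients mod 7: 3·t ≡ 4 (mod 7).
    The inverse of 3 mod 7 is 5 (since 3·5 = 15 = 2·7 + 1), so t ≡ 5·4 = 20 ≡ 6 (mod 7).
    Then x = 15 + 17·6 = 117, valid modulo lcm(17, 7) = 119: x ≡ 117 (mod 119).
  Combine with x ≡ 4 (mod 9); new modulus lcm = 1071.
    Write x = 117 + 119·t and substitute into x ≡ 4 (mod 9): 119·t ≡ 4 − 117 = -113 (mod 9).
    Reduce coefficients mod 9: 2·t ≡ 4 (mod 9).
    The inverse of 2 mod 9 is 5 (since 2·5 = 10 = 1·9 + 1), so t ≡ 5·4 = 20 ≡ 2 (mod 9).
    Then x = 117 + 119·2 = 355, valid modulo lcm(119, 9) = 1071: x ≡ 355 (mod 1071).
  Combine with x ≡ 8 (mod 19); new modulus lcm = 20349.
    Write x = 355 + 1071·t and substitute into x ≡ 8 (mod 19): 1071·t ≡ 8 − 355 = -347 (mod 19).
    Reduce coefficients mod 19: 7·t ≡ 14 (mod 19).
    The inverse of 7 mod 19 is 11 (since 7·11 = 77 = 4·19 + 1), so t ≡ 11·14 = 154 ≡ 2 (mod 19).
    Then x = 355 + 1071·2 = 2497, valid modulo lcm(1071, 19) = 20349: x ≡ 2497 (mod 20349).
Verify against each original: 2497 mod 17 = 15, 2497 mod 7 = 5, 2497 mod 9 = 4, 2497 mod 19 = 8.

x ≡ 2497 (mod 20349).
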